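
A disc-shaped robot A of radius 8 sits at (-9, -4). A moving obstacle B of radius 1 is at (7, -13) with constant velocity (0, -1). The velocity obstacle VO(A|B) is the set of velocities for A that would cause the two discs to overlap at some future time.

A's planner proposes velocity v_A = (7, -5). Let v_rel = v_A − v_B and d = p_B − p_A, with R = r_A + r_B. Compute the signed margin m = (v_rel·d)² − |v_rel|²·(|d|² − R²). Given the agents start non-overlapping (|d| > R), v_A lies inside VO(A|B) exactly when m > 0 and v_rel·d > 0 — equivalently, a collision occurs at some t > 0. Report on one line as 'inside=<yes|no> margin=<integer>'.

d = (16, -9),  |d|² = 337;  R = 8+1 = 9,  c = 337−9² = 256
v_rel = (7, -4),  |v_rel|² = 65;  v_rel·d = (7)·(16) + (-4)·(-9) = 148
65·t² − 296·t + 256 = 0  ⇒  m = 148² − 65·256 = 5264
m = 5264 > 0,  v_rel·d = 148 > 0  ⇒  inside

inside=yes margin=5264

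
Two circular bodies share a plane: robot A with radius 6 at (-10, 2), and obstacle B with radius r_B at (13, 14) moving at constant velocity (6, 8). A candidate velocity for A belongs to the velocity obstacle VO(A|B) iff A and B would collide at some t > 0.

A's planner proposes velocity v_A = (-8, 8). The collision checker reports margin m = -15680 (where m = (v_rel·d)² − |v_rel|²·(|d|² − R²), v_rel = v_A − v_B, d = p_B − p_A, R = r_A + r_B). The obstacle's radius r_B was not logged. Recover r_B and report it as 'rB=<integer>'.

m = -15680
d = (23, 12);  v_rel = (-14, 0),  |v_rel|² = 196
v_rel×d = (-14)·(12) − (0)·(23) = -168
since m = R²·196 − (-168)²:  R² = (28224 + -15680) / 196 = 64
R = √64 = 8  ⇒  r_B = 8 − 6 = 2

rB=2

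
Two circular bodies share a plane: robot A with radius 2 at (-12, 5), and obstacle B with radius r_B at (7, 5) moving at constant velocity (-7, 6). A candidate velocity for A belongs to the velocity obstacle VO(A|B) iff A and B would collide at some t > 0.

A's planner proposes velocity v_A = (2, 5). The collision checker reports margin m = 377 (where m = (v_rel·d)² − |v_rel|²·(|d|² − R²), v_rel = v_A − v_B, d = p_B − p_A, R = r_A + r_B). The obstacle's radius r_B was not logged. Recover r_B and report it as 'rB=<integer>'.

m = 377
d = (19, 0);  v_rel = (9, -1),  |v_rel|² = 82
v_rel×d = (9)·(0) − (-1)·(19) = 19
since m = R²·82 − 19²:  R² = (361 + 377) / 82 = 9
R = √9 = 3  ⇒  r_B = 3 − 2 = 1

rB=1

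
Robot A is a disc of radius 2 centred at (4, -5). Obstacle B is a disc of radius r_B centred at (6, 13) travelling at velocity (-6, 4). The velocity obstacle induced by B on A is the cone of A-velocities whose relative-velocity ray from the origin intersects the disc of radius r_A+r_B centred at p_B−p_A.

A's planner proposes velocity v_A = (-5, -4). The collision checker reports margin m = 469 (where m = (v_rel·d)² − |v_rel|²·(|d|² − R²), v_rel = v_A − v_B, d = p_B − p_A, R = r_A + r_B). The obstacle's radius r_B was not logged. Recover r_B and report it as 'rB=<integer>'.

m = 469
d = (2, 18);  v_rel = (1, -8),  |v_rel|² = 65
v_rel×d = (1)·(18) − (-8)·(2) = 34
since m = R²·65 − 34²:  R² = (1156 + 469) / 65 = 25
R = √25 = 5  ⇒  r_B = 5 − 2 = 3

rB=3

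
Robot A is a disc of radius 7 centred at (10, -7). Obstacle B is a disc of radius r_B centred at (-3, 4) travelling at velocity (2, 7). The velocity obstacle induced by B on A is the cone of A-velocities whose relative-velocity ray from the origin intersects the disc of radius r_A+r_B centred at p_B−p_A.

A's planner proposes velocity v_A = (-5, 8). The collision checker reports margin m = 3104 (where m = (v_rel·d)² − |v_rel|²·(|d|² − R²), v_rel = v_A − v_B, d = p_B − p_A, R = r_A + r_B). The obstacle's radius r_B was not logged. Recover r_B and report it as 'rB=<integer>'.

m = 3104
d = (-13, 11);  v_rel = (-7, 1),  |v_rel|² = 50
v_rel×d = (-7)·(11) − (1)·(-13) = -64
since m = R²·50 − (-64)²:  R² = (4096 + 3104) / 50 = 144
R = √144 = 12  ⇒  r_B = 12 − 7 = 5

rB=5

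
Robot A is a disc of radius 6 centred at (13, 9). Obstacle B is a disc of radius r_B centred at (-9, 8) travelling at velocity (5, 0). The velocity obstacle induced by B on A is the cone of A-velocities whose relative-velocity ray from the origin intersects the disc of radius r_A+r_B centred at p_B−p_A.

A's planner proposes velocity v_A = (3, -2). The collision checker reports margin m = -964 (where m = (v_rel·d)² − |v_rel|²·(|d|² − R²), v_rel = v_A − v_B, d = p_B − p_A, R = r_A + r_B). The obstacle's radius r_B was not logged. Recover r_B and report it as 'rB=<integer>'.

m = -964
d = (-22, -1);  v_rel = (-2, -2),  |v_rel|² = 8
v_rel×d = (-2)·(-1) − (-2)·(-22) = -42
since m = R²·8 − (-42)²:  R² = (1764 + -964) / 8 = 100
R = √100 = 10  ⇒  r_B = 10 − 6 = 4

rB=4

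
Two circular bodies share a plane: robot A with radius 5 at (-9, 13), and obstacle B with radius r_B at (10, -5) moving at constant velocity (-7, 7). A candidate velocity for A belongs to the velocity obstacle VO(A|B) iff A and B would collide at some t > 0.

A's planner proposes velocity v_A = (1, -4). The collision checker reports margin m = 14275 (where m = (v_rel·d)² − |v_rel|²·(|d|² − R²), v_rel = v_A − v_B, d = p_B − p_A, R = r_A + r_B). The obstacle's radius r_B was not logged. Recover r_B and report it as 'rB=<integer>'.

m = 14275
d = (19, -18);  v_rel = (8, -11),  |v_rel|² = 185
v_rel×d = (8)·(-18) − (-11)·(19) = 65
since m = R²·185 − 65²:  R² = (4225 + 14275) / 185 = 100
R = √100 = 10  ⇒  r_B = 10 − 5 = 5

rB=5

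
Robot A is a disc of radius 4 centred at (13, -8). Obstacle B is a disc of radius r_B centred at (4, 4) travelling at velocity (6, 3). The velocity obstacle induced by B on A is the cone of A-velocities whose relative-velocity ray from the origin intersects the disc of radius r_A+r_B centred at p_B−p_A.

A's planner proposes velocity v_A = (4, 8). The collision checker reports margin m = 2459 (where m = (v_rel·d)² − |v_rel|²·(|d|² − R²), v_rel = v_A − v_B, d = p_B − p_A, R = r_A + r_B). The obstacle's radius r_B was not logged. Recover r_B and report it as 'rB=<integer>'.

m = 2459
d = (-9, 12);  v_rel = (-2, 5),  |v_rel|² = 29
v_rel×d = (-2)·(12) − (5)·(-9) = 21
since m = R²·29 − 21²:  R² = (441 + 2459) / 29 = 100
R = √100 = 10  ⇒  r_B = 10 − 4 = 6

rB=6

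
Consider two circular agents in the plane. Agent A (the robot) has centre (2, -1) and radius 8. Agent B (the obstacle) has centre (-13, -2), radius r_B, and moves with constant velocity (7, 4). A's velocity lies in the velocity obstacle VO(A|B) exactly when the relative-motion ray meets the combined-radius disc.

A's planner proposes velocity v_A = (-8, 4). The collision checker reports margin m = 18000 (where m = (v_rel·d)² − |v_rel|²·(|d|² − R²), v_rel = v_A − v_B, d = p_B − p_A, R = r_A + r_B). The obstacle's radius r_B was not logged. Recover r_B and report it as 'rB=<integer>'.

m = 18000
d = (-15, -1);  v_rel = (-15, 0),  |v_rel|² = 225
v_rel×d = (-15)·(-1) − (0)·(-15) = 15
since m = R²·225 − 15²:  R² = (225 + 18000) / 225 = 81
R = √81 = 9  ⇒  r_B = 9 − 8 = 1

rB=1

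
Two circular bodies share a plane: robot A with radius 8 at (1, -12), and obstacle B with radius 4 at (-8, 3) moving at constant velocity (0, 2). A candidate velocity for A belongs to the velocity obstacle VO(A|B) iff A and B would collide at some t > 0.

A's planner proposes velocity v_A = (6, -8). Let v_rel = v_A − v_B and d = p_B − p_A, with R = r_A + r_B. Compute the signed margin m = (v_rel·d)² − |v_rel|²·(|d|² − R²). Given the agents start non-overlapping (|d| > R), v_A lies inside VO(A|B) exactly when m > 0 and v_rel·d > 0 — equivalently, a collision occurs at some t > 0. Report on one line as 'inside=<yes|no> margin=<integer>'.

d = (-9, 15),  |d|² = 306;  R = 8+4 = 12,  c = 306−12² = 162
v_rel = (6, -10),  |v_rel|² = 136;  v_rel·d = (6)·(-9) + (-10)·(15) = -204
136·t² + 408·t + 162 = 0  ⇒  m = (-204)² − 136·162 = 19584
m = 19584 > 0,  v_rel·d = -204 < 0  ⇒  outside

inside=no margin=19584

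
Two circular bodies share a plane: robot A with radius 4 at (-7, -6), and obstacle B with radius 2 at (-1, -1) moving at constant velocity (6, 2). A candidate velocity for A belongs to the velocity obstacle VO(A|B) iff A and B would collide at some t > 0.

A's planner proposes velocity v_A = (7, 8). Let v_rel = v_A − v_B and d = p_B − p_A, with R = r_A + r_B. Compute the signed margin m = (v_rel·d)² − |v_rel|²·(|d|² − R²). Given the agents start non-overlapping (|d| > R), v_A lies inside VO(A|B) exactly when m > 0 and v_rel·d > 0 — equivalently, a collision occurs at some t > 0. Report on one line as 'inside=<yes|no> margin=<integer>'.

d = (6, 5),  |d|² = 61;  R = 4+2 = 6,  c = 61−6² = 25
v_rel = (1, 6),  |v_rel|² = 37;  v_rel·d = (1)·(6) + (6)·(5) = 36
37·t² − 72·t + 25 = 0  ⇒  m = 36² − 37·25 = 371
m = 371 > 0,  v_rel·d = 36 > 0  ⇒  inside

inside=yes margin=371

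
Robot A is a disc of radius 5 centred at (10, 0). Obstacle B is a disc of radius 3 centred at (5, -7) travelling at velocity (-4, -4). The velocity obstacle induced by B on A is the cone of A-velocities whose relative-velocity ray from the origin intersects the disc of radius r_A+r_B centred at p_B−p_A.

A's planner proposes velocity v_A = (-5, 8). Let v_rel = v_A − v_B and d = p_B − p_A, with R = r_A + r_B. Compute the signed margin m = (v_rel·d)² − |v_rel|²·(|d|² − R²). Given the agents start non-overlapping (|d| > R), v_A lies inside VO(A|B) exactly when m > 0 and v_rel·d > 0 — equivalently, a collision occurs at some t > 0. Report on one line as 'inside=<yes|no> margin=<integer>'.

d = (-5, -7),  |d|² = 74;  R = 5+3 = 8,  c = 74−8² = 10
v_rel = (-1, 12),  |v_rel|² = 145;  v_rel·d = (-1)·(-5) + (12)·(-7) = -79
145·t² + 158·t + 10 = 0  ⇒  m = (-79)² − 145·10 = 4791
m = 4791 > 0,  v_rel·d = -79 < 0  ⇒  outside

inside=no margin=4791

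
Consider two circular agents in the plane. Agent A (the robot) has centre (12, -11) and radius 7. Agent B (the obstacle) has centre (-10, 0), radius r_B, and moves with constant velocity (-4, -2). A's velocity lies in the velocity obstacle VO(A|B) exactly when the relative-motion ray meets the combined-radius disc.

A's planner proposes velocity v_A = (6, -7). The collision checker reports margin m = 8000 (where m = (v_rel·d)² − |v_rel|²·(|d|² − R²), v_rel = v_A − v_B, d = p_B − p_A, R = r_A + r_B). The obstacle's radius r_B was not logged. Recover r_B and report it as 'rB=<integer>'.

m = 8000
d = (-22, 11);  v_rel = (10, -5),  |v_rel|² = 125
v_rel×d = (10)·(11) − (-5)·(-22) = 0
since m = R²·125 − 0²:  R² = (0 + 8000) / 125 = 64
R = √64 = 8  ⇒  r_B = 8 − 7 = 1

rB=1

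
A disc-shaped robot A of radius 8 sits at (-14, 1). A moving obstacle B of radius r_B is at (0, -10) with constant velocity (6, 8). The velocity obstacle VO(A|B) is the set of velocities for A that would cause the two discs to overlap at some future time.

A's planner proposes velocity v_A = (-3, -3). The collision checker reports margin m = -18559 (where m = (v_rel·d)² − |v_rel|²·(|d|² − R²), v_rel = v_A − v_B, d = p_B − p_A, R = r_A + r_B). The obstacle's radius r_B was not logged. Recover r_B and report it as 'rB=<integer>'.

m = -18559
d = (14, -11);  v_rel = (-9, -11),  |v_rel|² = 202
v_rel×d = (-9)·(-11) − (-11)·(14) = 253
since m = R²·202 − 253²:  R² = (64009 + -18559) / 202 = 225
R = √225 = 15  ⇒  r_B = 15 − 8 = 7

rB=7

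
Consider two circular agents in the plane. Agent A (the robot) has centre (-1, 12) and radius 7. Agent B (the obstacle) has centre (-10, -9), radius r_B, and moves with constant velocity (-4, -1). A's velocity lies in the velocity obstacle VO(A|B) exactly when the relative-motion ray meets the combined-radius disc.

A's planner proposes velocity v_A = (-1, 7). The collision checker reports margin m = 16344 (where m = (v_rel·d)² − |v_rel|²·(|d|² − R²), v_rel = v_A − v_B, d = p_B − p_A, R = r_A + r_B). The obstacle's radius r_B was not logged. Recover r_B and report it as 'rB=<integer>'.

m = 16344
d = (-9, -21);  v_rel = (3, 8),  |v_rel|² = 73
v_rel×d = (3)·(-21) − (8)·(-9) = 9
since m = R²·73 − 9²:  R² = (81 + 16344) / 73 = 225
R = √225 = 15  ⇒  r_B = 15 − 7 = 8

rB=8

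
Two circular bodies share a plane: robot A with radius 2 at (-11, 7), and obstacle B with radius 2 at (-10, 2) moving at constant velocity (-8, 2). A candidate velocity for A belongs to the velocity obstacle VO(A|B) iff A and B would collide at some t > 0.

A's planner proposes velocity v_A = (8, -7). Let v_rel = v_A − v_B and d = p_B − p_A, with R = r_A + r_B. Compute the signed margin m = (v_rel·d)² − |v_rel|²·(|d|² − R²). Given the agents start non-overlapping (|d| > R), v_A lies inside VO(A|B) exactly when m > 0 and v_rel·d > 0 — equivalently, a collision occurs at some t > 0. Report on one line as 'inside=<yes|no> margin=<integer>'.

d = (1, -5),  |d|² = 26;  R = 2+2 = 4,  c = 26−4² = 10
v_rel = (16, -9),  |v_rel|² = 337;  v_rel·d = (16)·(1) + (-9)·(-5) = 61
337·t² − 122·t + 10 = 0  ⇒  m = 61² − 337·10 = 351
m = 351 > 0,  v_rel·d = 61 > 0  ⇒  inside

inside=yes margin=351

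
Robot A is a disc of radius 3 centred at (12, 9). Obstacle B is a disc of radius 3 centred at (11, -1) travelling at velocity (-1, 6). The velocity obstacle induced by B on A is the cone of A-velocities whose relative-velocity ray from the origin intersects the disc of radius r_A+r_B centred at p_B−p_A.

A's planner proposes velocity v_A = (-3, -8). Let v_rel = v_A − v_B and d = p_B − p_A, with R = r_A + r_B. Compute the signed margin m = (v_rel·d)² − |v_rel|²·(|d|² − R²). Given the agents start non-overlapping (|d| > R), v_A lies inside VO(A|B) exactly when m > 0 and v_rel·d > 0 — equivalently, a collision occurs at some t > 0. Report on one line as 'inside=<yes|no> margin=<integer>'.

d = (-1, -10),  |d|² = 101;  R = 3+3 = 6,  c = 101−6² = 65
v_rel = (-2, -14),  |v_rel|² = 200;  v_rel·d = (-2)·(-1) + (-14)·(-10) = 142
200·t² − 284·t + 65 = 0  ⇒  m = 142² − 200·65 = 7164
m = 7164 > 0,  v_rel·d = 142 > 0  ⇒  inside

inside=yes margin=7164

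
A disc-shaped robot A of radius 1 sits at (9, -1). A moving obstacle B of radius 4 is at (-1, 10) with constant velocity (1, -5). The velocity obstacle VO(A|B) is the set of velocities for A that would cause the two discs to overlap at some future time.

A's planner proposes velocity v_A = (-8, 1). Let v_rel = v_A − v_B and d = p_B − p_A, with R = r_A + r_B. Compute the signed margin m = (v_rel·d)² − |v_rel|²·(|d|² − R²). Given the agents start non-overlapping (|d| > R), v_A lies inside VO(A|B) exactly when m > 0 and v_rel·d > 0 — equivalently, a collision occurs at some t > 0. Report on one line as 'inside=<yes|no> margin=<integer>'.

d = (-10, 11),  |d|² = 221;  R = 1+4 = 5,  c = 221−5² = 196
v_rel = (-9, 6),  |v_rel|² = 117;  v_rel·d = (-9)·(-10) + (6)·(11) = 156
117·t² − 312·t + 196 = 0  ⇒  m = 156² − 117·196 = 1404
m = 1404 > 0,  v_rel·d = 156 > 0  ⇒  inside

inside=yes margin=1404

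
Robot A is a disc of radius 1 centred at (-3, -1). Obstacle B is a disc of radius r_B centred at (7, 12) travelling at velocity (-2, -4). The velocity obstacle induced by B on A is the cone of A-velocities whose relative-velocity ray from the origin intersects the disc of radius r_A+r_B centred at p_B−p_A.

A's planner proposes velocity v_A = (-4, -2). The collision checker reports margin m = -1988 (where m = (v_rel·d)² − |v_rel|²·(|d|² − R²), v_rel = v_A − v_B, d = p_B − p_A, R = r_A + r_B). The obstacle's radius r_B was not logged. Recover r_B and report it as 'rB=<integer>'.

m = -1988
d = (10, 13);  v_rel = (-2, 2),  |v_rel|² = 8
v_rel×d = (-2)·(13) − (2)·(10) = -46
since m = R²·8 − (-46)²:  R² = (2116 + -1988) / 8 = 16
R = √16 = 4  ⇒  r_B = 4 − 1 = 3

rB=3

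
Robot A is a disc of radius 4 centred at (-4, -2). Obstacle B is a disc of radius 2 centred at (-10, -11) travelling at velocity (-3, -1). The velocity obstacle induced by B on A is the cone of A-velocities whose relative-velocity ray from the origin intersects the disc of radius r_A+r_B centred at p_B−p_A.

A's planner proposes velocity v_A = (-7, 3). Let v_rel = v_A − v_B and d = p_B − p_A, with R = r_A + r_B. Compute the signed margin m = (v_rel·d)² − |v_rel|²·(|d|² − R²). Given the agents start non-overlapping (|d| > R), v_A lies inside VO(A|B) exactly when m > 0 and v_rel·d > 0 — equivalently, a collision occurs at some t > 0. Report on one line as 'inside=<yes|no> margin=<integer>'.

d = (-6, -9),  |d|² = 117;  R = 4+2 = 6,  c = 117−6² = 81
v_rel = (-4, 4),  |v_rel|² = 32;  v_rel·d = (-4)·(-6) + (4)·(-9) = -12
32·t² + 24·t + 81 = 0  ⇒  m = (-12)² − 32·81 = -2448
m = -2448 < 0,  v_rel·d = -12 < 0  ⇒  outside

inside=no margin=-2448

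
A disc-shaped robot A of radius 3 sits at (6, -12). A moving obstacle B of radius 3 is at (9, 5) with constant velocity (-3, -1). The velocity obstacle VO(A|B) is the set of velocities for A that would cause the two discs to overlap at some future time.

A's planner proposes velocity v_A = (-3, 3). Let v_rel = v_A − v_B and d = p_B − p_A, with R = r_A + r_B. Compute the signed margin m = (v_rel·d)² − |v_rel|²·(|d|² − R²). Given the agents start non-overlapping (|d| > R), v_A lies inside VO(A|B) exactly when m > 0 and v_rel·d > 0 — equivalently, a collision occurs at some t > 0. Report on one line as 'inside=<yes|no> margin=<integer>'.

d = (3, 17),  |d|² = 298;  R = 3+3 = 6,  c = 298−6² = 262
v_rel = (0, 4),  |v_rel|² = 16;  v_rel·d = (0)·(3) + (4)·(17) = 68
16·t² − 136·t + 262 = 0  ⇒  m = 68² − 16·262 = 432
m = 432 > 0,  v_rel·d = 68 > 0  ⇒  inside

inside=yes margin=432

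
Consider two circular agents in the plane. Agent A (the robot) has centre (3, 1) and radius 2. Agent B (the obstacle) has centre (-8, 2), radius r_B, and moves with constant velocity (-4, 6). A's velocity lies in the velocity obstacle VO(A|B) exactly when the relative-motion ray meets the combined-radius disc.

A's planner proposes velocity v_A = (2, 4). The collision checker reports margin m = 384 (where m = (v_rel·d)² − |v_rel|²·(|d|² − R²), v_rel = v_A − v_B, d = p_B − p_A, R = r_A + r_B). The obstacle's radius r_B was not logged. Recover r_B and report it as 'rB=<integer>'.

m = 384
d = (-11, 1);  v_rel = (6, -2),  |v_rel|² = 40
v_rel×d = (6)·(1) − (-2)·(-11) = -16
since m = R²·40 − (-16)²:  R² = (256 + 384) / 40 = 16
R = √16 = 4  ⇒  r_B = 4 − 2 = 2

rB=2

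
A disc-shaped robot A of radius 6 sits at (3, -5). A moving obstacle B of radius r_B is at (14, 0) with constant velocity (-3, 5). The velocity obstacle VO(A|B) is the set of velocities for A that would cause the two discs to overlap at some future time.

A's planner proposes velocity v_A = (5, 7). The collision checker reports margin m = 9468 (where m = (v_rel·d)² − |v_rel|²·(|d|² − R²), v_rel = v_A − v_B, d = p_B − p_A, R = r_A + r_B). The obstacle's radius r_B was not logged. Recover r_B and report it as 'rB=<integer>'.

m = 9468
d = (11, 5);  v_rel = (8, 2),  |v_rel|² = 68
v_rel×d = (8)·(5) − (2)·(11) = 18
since m = R²·68 − 18²:  R² = (324 + 9468) / 68 = 144
R = √144 = 12  ⇒  r_B = 12 − 6 = 6

rB=6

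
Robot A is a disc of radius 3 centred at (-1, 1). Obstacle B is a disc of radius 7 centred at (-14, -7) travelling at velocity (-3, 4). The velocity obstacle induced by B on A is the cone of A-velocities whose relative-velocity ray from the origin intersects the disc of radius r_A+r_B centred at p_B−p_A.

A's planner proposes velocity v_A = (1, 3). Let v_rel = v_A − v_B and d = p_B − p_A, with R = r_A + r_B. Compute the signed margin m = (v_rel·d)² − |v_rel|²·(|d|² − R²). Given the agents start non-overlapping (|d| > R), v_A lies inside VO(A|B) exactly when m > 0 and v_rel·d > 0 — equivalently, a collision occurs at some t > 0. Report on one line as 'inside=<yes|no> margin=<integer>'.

d = (-13, -8),  |d|² = 233;  R = 3+7 = 10,  c = 233−10² = 133
v_rel = (4, -1),  |v_rel|² = 17;  v_rel·d = (4)·(-13) + (-1)·(-8) = -44
17·t² + 88·t + 133 = 0  ⇒  m = (-44)² − 17·133 = -325
m = -325 < 0,  v_rel·d = -44 < 0  ⇒  outside

inside=no margin=-325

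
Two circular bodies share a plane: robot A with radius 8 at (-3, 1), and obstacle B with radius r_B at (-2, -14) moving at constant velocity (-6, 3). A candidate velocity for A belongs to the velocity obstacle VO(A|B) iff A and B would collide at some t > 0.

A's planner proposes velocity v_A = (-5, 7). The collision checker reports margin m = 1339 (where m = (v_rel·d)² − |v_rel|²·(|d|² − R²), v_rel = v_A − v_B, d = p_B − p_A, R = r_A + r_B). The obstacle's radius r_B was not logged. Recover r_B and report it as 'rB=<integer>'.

m = 1339
d = (1, -15);  v_rel = (1, 4),  |v_rel|² = 17
v_rel×d = (1)·(-15) − (4)·(1) = -19
since m = R²·17 − (-19)²:  R² = (361 + 1339) / 17 = 100
R = √100 = 10  ⇒  r_B = 10 − 8 = 2

rB=2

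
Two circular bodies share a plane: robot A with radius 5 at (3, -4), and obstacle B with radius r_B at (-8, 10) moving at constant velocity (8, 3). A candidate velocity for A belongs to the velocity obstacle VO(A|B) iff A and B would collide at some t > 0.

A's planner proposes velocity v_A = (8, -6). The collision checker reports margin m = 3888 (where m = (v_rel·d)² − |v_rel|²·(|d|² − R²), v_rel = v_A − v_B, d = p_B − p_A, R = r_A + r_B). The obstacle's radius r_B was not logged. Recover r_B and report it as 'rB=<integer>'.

m = 3888
d = (-11, 14);  v_rel = (0, -9),  |v_rel|² = 81
v_rel×d = (0)·(14) − (-9)·(-11) = -99
since m = R²·81 − (-99)²:  R² = (9801 + 3888) / 81 = 169
R = √169 = 13  ⇒  r_B = 13 − 5 = 8

rB=8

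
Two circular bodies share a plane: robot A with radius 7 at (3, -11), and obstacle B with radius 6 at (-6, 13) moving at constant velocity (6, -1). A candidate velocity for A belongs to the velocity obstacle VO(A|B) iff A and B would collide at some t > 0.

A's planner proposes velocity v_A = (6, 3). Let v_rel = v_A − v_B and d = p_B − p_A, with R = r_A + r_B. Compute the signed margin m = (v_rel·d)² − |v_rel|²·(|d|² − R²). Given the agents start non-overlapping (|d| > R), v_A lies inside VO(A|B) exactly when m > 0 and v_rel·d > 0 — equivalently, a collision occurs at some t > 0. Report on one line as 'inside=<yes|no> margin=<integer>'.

d = (-9, 24),  |d|² = 657;  R = 7+6 = 13,  c = 657−13² = 488
v_rel = (0, 4),  |v_rel|² = 16;  v_rel·d = (0)·(-9) + (4)·(24) = 96
16·t² − 192·t + 488 = 0  ⇒  m = 96² − 16·488 = 1408
m = 1408 > 0,  v_rel·d = 96 > 0  ⇒  inside

inside=yes margin=1408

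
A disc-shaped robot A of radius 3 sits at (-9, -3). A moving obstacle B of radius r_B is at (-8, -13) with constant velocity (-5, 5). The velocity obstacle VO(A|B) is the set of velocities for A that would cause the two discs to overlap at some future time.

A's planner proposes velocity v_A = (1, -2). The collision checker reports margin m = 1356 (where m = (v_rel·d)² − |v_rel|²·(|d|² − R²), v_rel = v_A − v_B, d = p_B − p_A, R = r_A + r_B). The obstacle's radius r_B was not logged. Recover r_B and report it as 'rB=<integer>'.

m = 1356
d = (1, -10);  v_rel = (6, -7),  |v_rel|² = 85
v_rel×d = (6)·(-10) − (-7)·(1) = -53
since m = R²·85 − (-53)²:  R² = (2809 + 1356) / 85 = 49
R = √49 = 7  ⇒  r_B = 7 − 3 = 4

rB=4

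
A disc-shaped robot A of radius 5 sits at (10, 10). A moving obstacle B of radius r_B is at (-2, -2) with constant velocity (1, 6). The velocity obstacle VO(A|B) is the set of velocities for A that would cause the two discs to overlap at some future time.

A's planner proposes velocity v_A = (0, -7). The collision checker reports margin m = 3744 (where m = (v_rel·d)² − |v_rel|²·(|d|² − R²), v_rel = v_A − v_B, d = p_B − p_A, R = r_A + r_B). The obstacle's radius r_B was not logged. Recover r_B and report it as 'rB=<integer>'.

m = 3744
d = (-12, -12);  v_rel = (-1, -13),  |v_rel|² = 170
v_rel×d = (-1)·(-12) − (-13)·(-12) = -144
since m = R²·170 − (-144)²:  R² = (20736 + 3744) / 170 = 144
R = √144 = 12  ⇒  r_B = 12 − 5 = 7

rB=7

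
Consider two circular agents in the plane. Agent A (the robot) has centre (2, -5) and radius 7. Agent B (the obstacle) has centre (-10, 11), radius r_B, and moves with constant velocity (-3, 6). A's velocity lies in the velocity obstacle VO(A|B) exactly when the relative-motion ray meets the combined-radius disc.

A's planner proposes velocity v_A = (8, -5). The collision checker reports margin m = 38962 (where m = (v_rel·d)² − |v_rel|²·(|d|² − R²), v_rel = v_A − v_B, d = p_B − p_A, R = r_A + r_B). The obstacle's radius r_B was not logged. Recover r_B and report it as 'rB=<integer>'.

m = 38962
d = (-12, 16);  v_rel = (11, -11),  |v_rel|² = 242
v_rel×d = (11)·(16) − (-11)·(-12) = 44
since m = R²·242 − 44²:  R² = (1936 + 38962) / 242 = 169
R = √169 = 13  ⇒  r_B = 13 − 7 = 6

rB=6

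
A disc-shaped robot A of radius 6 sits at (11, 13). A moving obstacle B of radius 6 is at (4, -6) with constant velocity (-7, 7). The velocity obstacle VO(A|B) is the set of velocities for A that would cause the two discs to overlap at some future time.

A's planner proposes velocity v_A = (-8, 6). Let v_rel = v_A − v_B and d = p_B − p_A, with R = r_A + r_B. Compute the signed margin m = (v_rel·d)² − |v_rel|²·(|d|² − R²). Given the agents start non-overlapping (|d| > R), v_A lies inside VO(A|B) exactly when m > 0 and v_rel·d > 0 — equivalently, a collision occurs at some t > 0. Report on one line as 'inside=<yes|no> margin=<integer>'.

d = (-7, -19),  |d|² = 410;  R = 6+6 = 12,  c = 410−12² = 266
v_rel = (-1, -1),  |v_rel|² = 2;  v_rel·d = (-1)·(-7) + (-1)·(-19) = 26
2·t² − 52·t + 266 = 0  ⇒  m = 26² − 2·266 = 144
m = 144 > 0,  v_rel·d = 26 > 0  ⇒  inside

inside=yes margin=144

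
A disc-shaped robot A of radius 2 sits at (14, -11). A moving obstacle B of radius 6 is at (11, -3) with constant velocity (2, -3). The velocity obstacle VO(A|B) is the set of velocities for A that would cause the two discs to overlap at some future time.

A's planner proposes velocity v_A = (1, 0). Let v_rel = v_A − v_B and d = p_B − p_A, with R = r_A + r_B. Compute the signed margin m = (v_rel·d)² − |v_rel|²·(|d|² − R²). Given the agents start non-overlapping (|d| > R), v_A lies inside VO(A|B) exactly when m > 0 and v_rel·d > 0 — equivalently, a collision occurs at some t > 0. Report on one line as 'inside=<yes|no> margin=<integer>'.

d = (-3, 8),  |d|² = 73;  R = 2+6 = 8,  c = 73−8² = 9
v_rel = (-1, 3),  |v_rel|² = 10;  v_rel·d = (-1)·(-3) + (3)·(8) = 27
10·t² − 54·t + 9 = 0  ⇒  m = 27² − 10·9 = 639
m = 639 > 0,  v_rel·d = 27 > 0  ⇒  inside

inside=yes margin=639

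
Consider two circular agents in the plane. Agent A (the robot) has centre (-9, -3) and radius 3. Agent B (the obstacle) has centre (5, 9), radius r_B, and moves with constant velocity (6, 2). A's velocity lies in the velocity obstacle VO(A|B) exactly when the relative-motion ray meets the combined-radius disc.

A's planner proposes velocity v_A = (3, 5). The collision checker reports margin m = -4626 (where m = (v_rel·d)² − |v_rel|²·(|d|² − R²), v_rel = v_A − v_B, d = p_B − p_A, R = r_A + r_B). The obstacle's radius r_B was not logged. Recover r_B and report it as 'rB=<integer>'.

m = -4626
d = (14, 12);  v_rel = (-3, 3),  |v_rel|² = 18
v_rel×d = (-3)·(12) − (3)·(14) = -78
since m = R²·18 − (-78)²:  R² = (6084 + -4626) / 18 = 81
R = √81 = 9  ⇒  r_B = 9 − 3 = 6

rB=6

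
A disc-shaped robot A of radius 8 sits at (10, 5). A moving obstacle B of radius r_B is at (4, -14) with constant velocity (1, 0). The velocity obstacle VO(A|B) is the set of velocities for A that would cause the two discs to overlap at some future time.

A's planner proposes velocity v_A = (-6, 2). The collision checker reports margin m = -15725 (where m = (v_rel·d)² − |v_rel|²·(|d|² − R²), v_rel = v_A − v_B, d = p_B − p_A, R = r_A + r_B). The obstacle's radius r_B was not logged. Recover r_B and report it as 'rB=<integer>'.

m = -15725
d = (-6, -19);  v_rel = (-7, 2),  |v_rel|² = 53
v_rel×d = (-7)·(-19) − (2)·(-6) = 145
since m = R²·53 − 145²:  R² = (21025 + -15725) / 53 = 100
R = √100 = 10  ⇒  r_B = 10 − 8 = 2

rB=2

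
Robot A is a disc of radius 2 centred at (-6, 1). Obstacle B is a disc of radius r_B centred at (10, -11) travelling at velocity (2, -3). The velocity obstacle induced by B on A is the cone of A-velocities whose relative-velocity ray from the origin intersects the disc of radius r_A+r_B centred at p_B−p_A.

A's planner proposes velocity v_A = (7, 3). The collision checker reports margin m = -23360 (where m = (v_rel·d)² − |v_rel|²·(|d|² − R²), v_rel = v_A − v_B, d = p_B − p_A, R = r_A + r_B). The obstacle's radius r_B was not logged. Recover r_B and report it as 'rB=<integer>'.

m = -23360
d = (16, -12);  v_rel = (5, 6),  |v_rel|² = 61
v_rel×d = (5)·(-12) − (6)·(16) = -156
since m = R²·61 − (-156)²:  R² = (24336 + -23360) / 61 = 16
R = √16 = 4  ⇒  r_B = 4 − 2 = 2

rB=2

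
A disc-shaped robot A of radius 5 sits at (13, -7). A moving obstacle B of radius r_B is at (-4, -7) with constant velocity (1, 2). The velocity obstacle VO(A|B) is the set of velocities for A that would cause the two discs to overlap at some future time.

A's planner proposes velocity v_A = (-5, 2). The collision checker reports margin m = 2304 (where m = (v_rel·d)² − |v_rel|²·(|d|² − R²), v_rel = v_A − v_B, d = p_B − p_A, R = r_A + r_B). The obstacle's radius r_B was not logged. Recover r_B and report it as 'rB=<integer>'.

m = 2304
d = (-17, 0);  v_rel = (-6, 0),  |v_rel|² = 36
v_rel×d = (-6)·(0) − (0)·(-17) = 0
since m = R²·36 − 0²:  R² = (0 + 2304) / 36 = 64
R = √64 = 8  ⇒  r_B = 8 − 5 = 3

rB=3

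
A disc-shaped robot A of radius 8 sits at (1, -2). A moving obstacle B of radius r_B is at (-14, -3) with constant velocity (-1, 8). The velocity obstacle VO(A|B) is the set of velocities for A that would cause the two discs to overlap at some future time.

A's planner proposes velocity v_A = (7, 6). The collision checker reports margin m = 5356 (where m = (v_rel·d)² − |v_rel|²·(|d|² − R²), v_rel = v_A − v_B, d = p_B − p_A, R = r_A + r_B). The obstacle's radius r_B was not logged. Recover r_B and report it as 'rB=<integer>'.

m = 5356
d = (-15, -1);  v_rel = (8, -2),  |v_rel|² = 68
v_rel×d = (8)·(-1) − (-2)·(-15) = -38
since m = R²·68 − (-38)²:  R² = (1444 + 5356) / 68 = 100
R = √100 = 10  ⇒  r_B = 10 − 8 = 2

rB=2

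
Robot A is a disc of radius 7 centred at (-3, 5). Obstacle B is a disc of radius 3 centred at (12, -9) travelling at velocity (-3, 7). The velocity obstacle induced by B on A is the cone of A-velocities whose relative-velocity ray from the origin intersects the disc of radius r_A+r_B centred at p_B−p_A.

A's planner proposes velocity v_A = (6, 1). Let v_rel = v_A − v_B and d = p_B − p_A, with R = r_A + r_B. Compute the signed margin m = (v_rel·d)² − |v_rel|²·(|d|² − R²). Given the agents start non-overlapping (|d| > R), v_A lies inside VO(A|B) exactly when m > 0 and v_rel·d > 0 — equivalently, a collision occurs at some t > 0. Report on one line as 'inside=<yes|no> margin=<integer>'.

d = (15, -14),  |d|² = 421;  R = 7+3 = 10,  c = 421−10² = 321
v_rel = (9, -6),  |v_rel|² = 117;  v_rel·d = (9)·(15) + (-6)·(-14) = 219
117·t² − 438·t + 321 = 0  ⇒  m = 219² − 117·321 = 10404
m = 10404 > 0,  v_rel·d = 219 > 0  ⇒  inside

inside=yes margin=10404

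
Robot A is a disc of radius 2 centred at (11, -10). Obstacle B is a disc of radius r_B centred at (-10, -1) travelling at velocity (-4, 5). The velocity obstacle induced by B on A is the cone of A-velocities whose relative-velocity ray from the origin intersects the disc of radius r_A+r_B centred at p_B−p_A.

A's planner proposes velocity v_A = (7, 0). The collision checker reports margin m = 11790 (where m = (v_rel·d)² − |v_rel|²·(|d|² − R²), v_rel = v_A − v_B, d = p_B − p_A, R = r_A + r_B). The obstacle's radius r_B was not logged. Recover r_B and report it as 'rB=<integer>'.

m = 11790
d = (-21, 9);  v_rel = (11, -5),  |v_rel|² = 146
v_rel×d = (11)·(9) − (-5)·(-21) = -6
since m = R²·146 − (-6)²:  R² = (36 + 11790) / 146 = 81
R = √81 = 9  ⇒  r_B = 9 − 2 = 7

rB=7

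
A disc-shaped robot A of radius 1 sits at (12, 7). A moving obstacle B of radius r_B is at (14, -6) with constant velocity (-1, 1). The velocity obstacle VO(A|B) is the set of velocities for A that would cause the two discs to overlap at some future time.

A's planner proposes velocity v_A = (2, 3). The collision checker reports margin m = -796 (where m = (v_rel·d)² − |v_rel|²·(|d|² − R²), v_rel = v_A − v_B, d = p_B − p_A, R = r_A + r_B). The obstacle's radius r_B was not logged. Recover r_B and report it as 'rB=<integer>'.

m = -796
d = (2, -13);  v_rel = (3, 2),  |v_rel|² = 13
v_rel×d = (3)·(-13) − (2)·(2) = -43
since m = R²·13 − (-43)²:  R² = (1849 + -796) / 13 = 81
R = √81 = 9  ⇒  r_B = 9 − 1 = 8

rB=8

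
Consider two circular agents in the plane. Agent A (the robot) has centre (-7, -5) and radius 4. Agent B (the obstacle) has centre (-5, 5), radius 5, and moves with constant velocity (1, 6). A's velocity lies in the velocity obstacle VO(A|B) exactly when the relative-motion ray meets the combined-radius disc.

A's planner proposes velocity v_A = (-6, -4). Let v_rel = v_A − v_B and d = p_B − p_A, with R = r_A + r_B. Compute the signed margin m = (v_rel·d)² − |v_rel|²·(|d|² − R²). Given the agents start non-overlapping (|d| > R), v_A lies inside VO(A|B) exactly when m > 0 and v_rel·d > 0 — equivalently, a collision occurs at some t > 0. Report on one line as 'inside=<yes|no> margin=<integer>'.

d = (2, 10),  |d|² = 104;  R = 4+5 = 9,  c = 104−9² = 23
v_rel = (-7, -10),  |v_rel|² = 149;  v_rel·d = (-7)·(2) + (-10)·(10) = -114
149·t² + 228·t + 23 = 0  ⇒  m = (-114)² − 149·23 = 9569
m = 9569 > 0,  v_rel·d = -114 < 0  ⇒  outside

inside=no margin=9569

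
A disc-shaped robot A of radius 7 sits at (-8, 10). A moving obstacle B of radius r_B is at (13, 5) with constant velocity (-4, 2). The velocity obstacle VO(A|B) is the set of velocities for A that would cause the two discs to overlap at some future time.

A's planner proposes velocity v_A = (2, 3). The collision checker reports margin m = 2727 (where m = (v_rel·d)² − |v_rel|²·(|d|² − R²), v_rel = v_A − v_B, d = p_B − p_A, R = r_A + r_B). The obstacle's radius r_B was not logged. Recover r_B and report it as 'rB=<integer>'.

m = 2727
d = (21, -5);  v_rel = (6, 1),  |v_rel|² = 37
v_rel×d = (6)·(-5) − (1)·(21) = -51
since m = R²·37 − (-51)²:  R² = (2601 + 2727) / 37 = 144
R = √144 = 12  ⇒  r_B = 12 − 7 = 5

rB=5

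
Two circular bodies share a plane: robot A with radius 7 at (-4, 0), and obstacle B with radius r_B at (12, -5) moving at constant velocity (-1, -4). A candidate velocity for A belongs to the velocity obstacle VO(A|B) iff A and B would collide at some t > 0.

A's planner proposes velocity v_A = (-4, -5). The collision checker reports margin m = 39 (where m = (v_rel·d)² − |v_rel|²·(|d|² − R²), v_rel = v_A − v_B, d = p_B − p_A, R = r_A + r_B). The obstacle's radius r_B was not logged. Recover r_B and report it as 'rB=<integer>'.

m = 39
d = (16, -5);  v_rel = (-3, -1),  |v_rel|² = 10
v_rel×d = (-3)·(-5) − (-1)·(16) = 31
since m = R²·10 − 31²:  R² = (961 + 39) / 10 = 100
R = √100 = 10  ⇒  r_B = 10 − 7 = 3

rB=3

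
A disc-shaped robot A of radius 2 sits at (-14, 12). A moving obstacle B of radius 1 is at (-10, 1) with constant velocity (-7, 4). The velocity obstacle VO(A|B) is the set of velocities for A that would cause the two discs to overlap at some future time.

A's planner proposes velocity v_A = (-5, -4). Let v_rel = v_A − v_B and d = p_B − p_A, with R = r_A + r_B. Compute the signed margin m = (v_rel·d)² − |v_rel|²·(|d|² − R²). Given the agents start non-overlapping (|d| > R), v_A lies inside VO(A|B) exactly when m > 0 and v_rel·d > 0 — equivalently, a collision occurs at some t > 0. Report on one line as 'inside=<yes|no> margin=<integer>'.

d = (4, -11),  |d|² = 137;  R = 2+1 = 3,  c = 137−3² = 128
v_rel = (2, -8),  |v_rel|² = 68;  v_rel·d = (2)·(4) + (-8)·(-11) = 96
68·t² − 192·t + 128 = 0  ⇒  m = 96² − 68·128 = 512
m = 512 > 0,  v_rel·d = 96 > 0  ⇒  inside

inside=yes margin=512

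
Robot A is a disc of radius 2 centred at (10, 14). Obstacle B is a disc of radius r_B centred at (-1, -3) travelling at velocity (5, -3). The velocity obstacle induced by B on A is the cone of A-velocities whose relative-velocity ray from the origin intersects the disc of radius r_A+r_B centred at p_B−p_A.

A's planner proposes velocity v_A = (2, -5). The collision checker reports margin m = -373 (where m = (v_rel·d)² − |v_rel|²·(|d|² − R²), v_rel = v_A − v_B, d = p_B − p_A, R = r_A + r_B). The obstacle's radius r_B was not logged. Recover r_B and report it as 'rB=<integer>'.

m = -373
d = (-11, -17);  v_rel = (-3, -2),  |v_rel|² = 13
v_rel×d = (-3)·(-17) − (-2)·(-11) = 29
since m = R²·13 − 29²:  R² = (841 + -373) / 13 = 36
R = √36 = 6  ⇒  r_B = 6 − 2 = 4

rB=4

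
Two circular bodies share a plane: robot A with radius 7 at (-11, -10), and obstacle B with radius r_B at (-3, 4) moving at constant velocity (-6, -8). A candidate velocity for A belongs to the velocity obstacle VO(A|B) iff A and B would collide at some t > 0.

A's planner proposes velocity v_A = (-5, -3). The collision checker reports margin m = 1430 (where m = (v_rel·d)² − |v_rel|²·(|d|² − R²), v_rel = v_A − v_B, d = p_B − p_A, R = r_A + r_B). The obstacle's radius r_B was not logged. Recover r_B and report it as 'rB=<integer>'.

m = 1430
d = (8, 14);  v_rel = (1, 5),  |v_rel|² = 26
v_rel×d = (1)·(14) − (5)·(8) = -26
since m = R²·26 − (-26)²:  R² = (676 + 1430) / 26 = 81
R = √81 = 9  ⇒  r_B = 9 − 7 = 2

rB=2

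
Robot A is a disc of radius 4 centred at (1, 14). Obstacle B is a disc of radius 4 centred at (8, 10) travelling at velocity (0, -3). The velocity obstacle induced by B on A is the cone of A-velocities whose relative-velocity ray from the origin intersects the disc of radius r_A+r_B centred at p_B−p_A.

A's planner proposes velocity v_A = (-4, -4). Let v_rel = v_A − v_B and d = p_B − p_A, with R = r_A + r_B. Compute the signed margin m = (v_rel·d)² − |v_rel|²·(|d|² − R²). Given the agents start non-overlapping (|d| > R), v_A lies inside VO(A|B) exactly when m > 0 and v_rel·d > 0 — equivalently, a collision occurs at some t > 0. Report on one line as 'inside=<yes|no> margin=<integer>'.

d = (7, -4),  |d|² = 65;  R = 4+4 = 8,  c = 65−8² = 1
v_rel = (-4, -1),  |v_rel|² = 17;  v_rel·d = (-4)·(7) + (-1)·(-4) = -24
17·t² + 48·t + 1 = 0  ⇒  m = (-24)² − 17·1 = 559
m = 559 > 0,  v_rel·d = -24 < 0  ⇒  outside

inside=no margin=559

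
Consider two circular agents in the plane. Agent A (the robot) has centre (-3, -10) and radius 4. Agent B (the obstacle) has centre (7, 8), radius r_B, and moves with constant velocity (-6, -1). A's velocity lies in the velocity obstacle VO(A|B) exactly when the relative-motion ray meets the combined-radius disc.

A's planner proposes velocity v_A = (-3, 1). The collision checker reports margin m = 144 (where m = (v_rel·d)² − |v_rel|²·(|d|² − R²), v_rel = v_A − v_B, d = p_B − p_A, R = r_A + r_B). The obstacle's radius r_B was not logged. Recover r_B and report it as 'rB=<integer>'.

m = 144
d = (10, 18);  v_rel = (3, 2),  |v_rel|² = 13
v_rel×d = (3)·(18) − (2)·(10) = 34
since m = R²·13 − 34²:  R² = (1156 + 144) / 13 = 100
R = √100 = 10  ⇒  r_B = 10 − 4 = 6

rB=6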